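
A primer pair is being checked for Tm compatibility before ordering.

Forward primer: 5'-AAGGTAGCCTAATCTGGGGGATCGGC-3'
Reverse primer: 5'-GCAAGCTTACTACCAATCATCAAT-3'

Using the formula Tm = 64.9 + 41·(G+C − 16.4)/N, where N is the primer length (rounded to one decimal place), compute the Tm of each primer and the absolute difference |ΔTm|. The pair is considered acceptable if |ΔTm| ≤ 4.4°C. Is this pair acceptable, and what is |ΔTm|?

Forward: G+C = 15, N = 26 → Tm = 64.9 + 41·(15 − 16.4)/26 = 62.7°C.
Reverse: G+C = 9, N = 24 → Tm = 64.9 + 41·(9 − 16.4)/24 = 52.3°C.
|ΔTm| = |62.7 − 52.3| = 10.4°C, > 4.4°C.

|ΔTm| = 10.4°C; the pair is not acceptable.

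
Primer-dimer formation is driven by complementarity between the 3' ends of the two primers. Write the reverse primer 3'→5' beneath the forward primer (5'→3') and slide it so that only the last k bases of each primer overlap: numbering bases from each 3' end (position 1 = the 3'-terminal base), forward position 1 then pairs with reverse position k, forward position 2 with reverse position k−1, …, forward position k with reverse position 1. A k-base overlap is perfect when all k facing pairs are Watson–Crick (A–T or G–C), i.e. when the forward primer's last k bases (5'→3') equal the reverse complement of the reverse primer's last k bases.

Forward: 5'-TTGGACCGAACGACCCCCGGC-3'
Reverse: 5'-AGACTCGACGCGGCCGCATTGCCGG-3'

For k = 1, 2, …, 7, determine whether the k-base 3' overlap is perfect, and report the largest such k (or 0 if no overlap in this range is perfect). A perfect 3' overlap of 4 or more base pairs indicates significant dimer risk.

Last 7 bases (5'→3') — forward …CCCCGGC, reverse …TTGCCGG.
Reverse complement of the reverse primer's last 7 bases: CCGGCAA; its first k bases are the reverse complement of the reverse primer's last k bases, so a perfect k-base overlap needs the forward primer's last k bases to equal them.
Comparing (forward last k vs required): k=1: C vs C ✓; k=2: GC vs CC ✗; k=3: GGC vs CCG ✗; k=4: CGGC vs CCGG ✗; k=5: CCGGC vs CCGGC ✓; k=6: CCCGGC vs CCGGCA ✗; k=7: CCCCGGC vs CCGGCAA ✗.
Perfect overlaps at k = 1, 5; the largest is 5.

Longest perfect overlap: 5 complementary base pairs; significant dimer risk (threshold 4).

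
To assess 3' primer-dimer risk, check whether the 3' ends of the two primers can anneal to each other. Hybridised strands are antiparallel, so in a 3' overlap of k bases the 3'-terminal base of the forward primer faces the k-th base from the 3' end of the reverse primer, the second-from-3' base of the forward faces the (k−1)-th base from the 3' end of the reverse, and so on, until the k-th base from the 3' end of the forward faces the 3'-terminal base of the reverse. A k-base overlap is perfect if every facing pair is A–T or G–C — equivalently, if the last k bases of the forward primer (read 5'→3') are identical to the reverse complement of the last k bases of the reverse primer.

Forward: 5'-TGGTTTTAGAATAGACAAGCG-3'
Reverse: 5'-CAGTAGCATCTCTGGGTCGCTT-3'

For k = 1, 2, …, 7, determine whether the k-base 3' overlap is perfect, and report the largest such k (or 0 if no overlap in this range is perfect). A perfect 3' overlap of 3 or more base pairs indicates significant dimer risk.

Longest perfect overlap: 5 complementary base pairs; significant dimer risk (threshold 3).

Last 7 bases (5'→3') — forward …ACAAGCG, reverse …GTCGCTT.
Reverse complement of the reverse primer's last 7 bases: AAGCGAC; its first k bases are the reverse complement of the reverse primer's last k bases, so a perfect k-base overlap needs the forward primer's last k bases to equal them.
Comparing (forward last k vs required): k=1: G vs A ✗; k=2: CG vs AA ✗; k=3: GCG vs AAG ✗; k=4: AGCG vs AAGC ✗; k=5: AAGCG vs AAGCG ✓; k=6: CAAGCG vs AAGCGA ✗; k=7: ACAAGCG vs AAGCGAC ✗.
Only k = 5 is perfect, so the longest perfect 3' overlap is 5.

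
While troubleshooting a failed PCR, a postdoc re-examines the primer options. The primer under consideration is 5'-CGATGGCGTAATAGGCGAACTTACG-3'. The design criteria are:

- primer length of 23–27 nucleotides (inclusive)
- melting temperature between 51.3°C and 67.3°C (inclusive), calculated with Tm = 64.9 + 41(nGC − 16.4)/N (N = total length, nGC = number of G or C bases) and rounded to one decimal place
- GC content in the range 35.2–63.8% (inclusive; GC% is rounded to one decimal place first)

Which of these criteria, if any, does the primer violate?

Meets all criteria.

Base counts: A=7, T=5, G=8, C=5 (length 25).
length: length 25 ✓
Tm: Tm = 64.9 + 41·(13 − 16.4)/25 = 59.3°C ✓
GC content: GC 13/25 = 52.0% ✓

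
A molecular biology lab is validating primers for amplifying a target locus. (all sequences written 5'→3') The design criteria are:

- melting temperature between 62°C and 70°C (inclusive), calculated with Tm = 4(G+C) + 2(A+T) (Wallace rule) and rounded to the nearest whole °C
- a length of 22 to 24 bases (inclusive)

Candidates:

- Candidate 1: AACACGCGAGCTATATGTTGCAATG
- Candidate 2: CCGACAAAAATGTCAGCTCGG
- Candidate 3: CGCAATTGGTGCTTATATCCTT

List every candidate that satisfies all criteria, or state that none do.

Candidate 1 (25 nt, A=8 T=6 G=6 C=5): Tm = 2·14 + 4·11 = 72°C, outside 62–70°C ✗; length 25, outside 22–24 ✗ — fails.
Candidate 2 (21 nt, A=7 T=3 G=5 C=6): Tm = 2·10 + 4·11 = 64°C ✓; length 21, outside 22–24 ✗ — fails.
Candidate 3 (22 nt, A=4 T=9 G=4 C=5): Tm = 2·13 + 4·9 = 62°C ✓; length 22 ✓ — passes.

Candidate 3 only.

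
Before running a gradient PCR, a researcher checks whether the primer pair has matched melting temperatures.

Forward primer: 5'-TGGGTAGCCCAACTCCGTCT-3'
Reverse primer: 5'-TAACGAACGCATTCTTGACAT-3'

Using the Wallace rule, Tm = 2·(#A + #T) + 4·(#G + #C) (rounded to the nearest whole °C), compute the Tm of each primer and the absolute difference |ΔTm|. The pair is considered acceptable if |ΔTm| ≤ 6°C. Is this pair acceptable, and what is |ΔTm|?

Forward: A=3 T=5 G=5 C=7 → Tm = 2·8 + 4·12 = 64°C.
Reverse: A=7 T=6 G=3 C=5 → Tm = 2·13 + 4·8 = 58°C.
|ΔTm| = |64 − 58| = 6°C, ≤ 6°C.

|ΔTm| = 6°C; the pair is acceptable.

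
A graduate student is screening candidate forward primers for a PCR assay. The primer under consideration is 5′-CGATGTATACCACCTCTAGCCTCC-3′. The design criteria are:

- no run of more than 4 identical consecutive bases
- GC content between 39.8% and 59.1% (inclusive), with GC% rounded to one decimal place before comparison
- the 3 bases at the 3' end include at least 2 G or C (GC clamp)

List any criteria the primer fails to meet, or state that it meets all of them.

Meets all criteria.

Base counts: A=5, T=6, G=3, C=10 (length 24).
homopolymer run: longest run = 2 ✓
GC content: GC 13/24 = 54.2% ✓
GC clamp: 3' end TCC has 2 G/C ✓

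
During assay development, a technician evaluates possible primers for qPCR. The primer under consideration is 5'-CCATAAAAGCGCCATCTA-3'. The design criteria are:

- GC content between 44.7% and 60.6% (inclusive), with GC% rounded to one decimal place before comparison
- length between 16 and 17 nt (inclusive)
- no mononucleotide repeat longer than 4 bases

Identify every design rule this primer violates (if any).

Fails: GC content, length.

Base counts: A=7, T=3, G=2, C=6 (length 18).
GC content: GC 8/18 = 44.4%, outside 44.7–60.6% ✗
length: length 18, outside 16–17 ✗
homopolymer run: longest run = 4 ✓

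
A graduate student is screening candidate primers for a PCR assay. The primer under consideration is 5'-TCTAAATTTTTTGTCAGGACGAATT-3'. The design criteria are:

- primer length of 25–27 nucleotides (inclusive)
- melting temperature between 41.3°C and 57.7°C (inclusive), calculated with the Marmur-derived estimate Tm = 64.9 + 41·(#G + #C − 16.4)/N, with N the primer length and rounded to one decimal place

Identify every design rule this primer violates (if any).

Meets all criteria.

Base counts: A=7, T=11, G=4, C=3 (length 25).
length: length 25 ✓
Tm: Tm = 64.9 + 41·(7 − 16.4)/25 = 49.5°C ✓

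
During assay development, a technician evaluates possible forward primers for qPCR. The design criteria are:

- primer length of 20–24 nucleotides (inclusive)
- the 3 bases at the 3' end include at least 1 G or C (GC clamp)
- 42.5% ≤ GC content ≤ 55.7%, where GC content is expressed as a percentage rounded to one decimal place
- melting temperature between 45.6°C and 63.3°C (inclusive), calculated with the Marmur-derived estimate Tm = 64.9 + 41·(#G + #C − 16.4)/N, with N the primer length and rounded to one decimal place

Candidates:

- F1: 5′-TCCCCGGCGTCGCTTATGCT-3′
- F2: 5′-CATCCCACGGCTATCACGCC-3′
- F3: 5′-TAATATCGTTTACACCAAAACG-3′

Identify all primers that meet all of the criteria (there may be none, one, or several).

F1 (20 nt, A=1 T=6 G=5 C=8): length 20 ✓; 3' end GCT has 2 G/C ✓; GC 13/20 = 65.0%, outside 42.5–55.7% ✗; Tm = 64.9 + 41·(13 − 16.4)/20 = 57.9°C ✓ — fails.
F2 (20 nt, A=4 T=3 G=3 C=10): length 20 ✓; 3' end GCC has 3 G/C ✓; GC 13/20 = 65.0%, outside 42.5–55.7% ✗; Tm = 64.9 + 41·(13 − 16.4)/20 = 57.9°C ✓ — fails.
F3 (22 nt, A=9 T=6 G=2 C=5): length 22 ✓; 3' end ACG has 2 G/C ✓; GC 7/22 = 31.8%, outside 42.5–55.7% ✗; Tm = 64.9 + 41·(7 − 16.4)/22 = 47.4°C ✓ — fails.

None of the candidates satisfy all criteria.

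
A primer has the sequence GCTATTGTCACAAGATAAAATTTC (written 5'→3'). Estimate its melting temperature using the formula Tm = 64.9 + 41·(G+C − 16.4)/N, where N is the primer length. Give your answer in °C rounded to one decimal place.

48.8°C

Base counts: A=9, T=8, G=3, C=4; G+C = 7, N = 24.
Tm = 64.9 + 41·(7 − 16.4)/24 = 64.9 + -385.40/24 = 48.8°C.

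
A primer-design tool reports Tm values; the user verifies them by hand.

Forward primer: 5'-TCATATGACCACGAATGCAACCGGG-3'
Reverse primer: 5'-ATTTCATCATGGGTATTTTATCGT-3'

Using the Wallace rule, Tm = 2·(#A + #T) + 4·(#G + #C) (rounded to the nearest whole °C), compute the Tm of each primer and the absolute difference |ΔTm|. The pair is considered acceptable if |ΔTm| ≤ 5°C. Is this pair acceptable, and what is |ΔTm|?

Forward: A=8 T=4 G=6 C=7 → Tm = 2·12 + 4·13 = 76°C.
Reverse: A=5 T=12 G=4 C=3 → Tm = 2·17 + 4·7 = 62°C.
|ΔTm| = |76 − 62| = 14°C, > 5°C.

|ΔTm| = 14°C; the pair is not acceptable.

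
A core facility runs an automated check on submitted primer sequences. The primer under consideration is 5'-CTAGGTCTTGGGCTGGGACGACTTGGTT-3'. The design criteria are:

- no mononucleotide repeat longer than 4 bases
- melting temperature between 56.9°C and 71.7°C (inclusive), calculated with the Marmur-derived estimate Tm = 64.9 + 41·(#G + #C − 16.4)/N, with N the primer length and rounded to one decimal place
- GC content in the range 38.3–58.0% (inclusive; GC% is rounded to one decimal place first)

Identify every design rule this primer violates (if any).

Base counts: A=3, T=9, G=11, C=5 (length 28).
homopolymer run: longest run = 3 ✓
Tm: Tm = 64.9 + 41·(16 − 16.4)/28 = 64.3°C ✓
GC content: GC 16/28 = 57.1% ✓

Meets all criteria.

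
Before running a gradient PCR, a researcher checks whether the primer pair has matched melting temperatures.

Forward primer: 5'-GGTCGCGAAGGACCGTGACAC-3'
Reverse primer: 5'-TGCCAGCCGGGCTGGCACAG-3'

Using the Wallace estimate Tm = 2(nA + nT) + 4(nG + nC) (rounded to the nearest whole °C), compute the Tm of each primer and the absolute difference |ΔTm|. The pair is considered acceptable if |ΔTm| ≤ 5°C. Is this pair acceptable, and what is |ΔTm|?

Forward: A=5 T=2 G=8 C=6 → Tm = 2·7 + 4·14 = 70°C.
Reverse: A=3 T=2 G=8 C=7 → Tm = 2·5 + 4·15 = 70°C.
|ΔTm| = |70 − 70| = 0°C, ≤ 5°C.

|ΔTm| = 0°C; the pair is acceptable.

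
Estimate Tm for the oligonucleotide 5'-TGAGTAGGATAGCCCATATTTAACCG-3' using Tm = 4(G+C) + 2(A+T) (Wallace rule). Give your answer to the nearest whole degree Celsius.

74°C

Base counts: A=8, T=7, G=6, C=5 (length 26).
Tm = 2·(8+7) + 4·(6+5) = 2·15 + 4·11 = 30 + 44 = 74°C.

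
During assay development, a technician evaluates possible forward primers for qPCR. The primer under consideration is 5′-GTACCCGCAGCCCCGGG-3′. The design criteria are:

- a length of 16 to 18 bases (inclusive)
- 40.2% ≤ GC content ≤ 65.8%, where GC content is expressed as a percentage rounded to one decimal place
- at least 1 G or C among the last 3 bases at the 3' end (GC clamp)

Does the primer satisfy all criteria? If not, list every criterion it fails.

Fails: GC content.

Base counts: A=2, T=1, G=6, C=8 (length 17).
length: length 17 ✓
GC content: GC 14/17 = 82.4%, outside 40.2–65.8% ✗
GC clamp: 3' end GGG has 3 G/C ✓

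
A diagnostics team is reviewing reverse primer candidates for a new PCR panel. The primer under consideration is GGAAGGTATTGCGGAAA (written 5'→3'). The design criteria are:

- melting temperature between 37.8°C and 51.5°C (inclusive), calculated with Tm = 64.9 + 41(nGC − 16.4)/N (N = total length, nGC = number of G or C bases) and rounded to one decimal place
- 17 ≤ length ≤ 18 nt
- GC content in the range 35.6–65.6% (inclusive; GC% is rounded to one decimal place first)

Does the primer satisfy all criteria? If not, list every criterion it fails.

Meets all criteria.

Base counts: A=6, T=3, G=7, C=1 (length 17).
Tm: Tm = 64.9 + 41·(8 − 16.4)/17 = 44.6°C ✓
length: length 17 ✓
GC content: GC 8/17 = 47.1% ✓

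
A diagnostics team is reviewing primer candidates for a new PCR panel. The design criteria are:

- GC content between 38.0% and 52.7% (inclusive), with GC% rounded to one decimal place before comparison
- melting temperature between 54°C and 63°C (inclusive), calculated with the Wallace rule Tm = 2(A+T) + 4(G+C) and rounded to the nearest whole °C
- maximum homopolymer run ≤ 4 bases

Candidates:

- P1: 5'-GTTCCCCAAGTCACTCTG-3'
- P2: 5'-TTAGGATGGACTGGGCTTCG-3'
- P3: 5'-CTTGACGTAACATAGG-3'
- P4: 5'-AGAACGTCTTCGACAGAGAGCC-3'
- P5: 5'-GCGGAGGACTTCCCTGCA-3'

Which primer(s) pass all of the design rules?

None of the candidates satisfy all criteria.

P1 (18 nt, A=3 T=5 G=3 C=7): GC 10/18 = 55.6%, outside 38.0–52.7% ✗; Tm = 2·8 + 4·10 = 56°C ✓; longest run = 4 ✓ — fails.
P2 (20 nt, A=3 T=6 G=8 C=3): GC 11/20 = 55.0%, outside 38.0–52.7% ✗; Tm = 2·9 + 4·11 = 62°C ✓; longest run = 3 ✓ — fails.
P3 (16 nt, A=5 T=4 G=4 C=3): GC 7/16 = 43.8% ✓; Tm = 2·9 + 4·7 = 46°C, outside 54–63°C ✗; longest run = 2 ✓ — fails.
P4 (22 nt, A=7 T=3 G=6 C=6): GC 12/22 = 54.5%, outside 38.0–52.7% ✗; Tm = 2·10 + 4·12 = 68°C, outside 54–63°C ✗; longest run = 2 ✓ — fails.
P5 (18 nt, A=3 T=3 G=6 C=6): GC 12/18 = 66.7%, outside 38.0–52.7% ✗; Tm = 2·6 + 4·12 = 60°C ✓; longest run = 3 ✓ — fails.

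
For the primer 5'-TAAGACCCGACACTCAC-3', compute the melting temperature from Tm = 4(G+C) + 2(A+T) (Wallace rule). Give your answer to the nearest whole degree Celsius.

Base counts: A=6, T=2, G=2, C=7 (length 17).
Tm = 2·(6+2) + 4·(2+7) = 2·8 + 4·9 = 16 + 36 = 52°C.

52°C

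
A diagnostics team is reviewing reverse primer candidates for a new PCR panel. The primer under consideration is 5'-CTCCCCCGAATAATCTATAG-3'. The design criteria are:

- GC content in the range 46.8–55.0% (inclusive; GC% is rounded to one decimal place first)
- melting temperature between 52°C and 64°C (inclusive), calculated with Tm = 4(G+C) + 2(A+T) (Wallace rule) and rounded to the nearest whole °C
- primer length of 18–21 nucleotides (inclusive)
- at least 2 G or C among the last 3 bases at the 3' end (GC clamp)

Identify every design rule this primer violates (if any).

Fails: GC content, GC clamp.

Base counts: A=6, T=5, G=2, C=7 (length 20).
GC content: GC 9/20 = 45.0%, outside 46.8–55.0% ✗
Tm: Tm = 2·11 + 4·9 = 58°C ✓
length: length 20 ✓
GC clamp: 3' end TAG has 1 G/C, need ≥2 ✗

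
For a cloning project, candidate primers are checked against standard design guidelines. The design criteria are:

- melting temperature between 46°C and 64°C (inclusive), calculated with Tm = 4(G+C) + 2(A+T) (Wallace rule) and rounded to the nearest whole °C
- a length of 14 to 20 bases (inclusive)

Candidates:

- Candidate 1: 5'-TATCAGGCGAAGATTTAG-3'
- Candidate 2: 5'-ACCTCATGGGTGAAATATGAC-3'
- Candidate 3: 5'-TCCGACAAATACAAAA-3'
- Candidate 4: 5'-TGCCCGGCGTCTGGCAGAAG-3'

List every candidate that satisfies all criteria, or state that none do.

Candidate 1 only.

Candidate 1 (18 nt, A=6 T=5 G=5 C=2): Tm = 2·11 + 4·7 = 50°C ✓; length 18 ✓ — passes.
Candidate 2 (21 nt, A=7 T=5 G=5 C=4): Tm = 2·12 + 4·9 = 60°C ✓; length 21, outside 14–20 ✗ — fails.
Candidate 3 (16 nt, A=9 T=2 G=1 C=4): Tm = 2·11 + 4·5 = 42°C, outside 46–64°C ✗; length 16 ✓ — fails.
Candidate 4 (20 nt, A=3 T=3 G=8 C=6): Tm = 2·6 + 4·14 = 68°C, outside 46–64°C ✗; length 20 ✓ — fails.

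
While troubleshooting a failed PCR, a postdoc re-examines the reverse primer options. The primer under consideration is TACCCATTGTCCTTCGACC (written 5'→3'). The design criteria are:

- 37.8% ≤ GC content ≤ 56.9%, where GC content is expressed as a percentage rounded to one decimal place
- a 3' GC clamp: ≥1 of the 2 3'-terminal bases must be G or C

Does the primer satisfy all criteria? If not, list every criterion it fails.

Base counts: A=3, T=6, G=2, C=8 (length 19).
GC content: GC 10/19 = 52.6% ✓
GC clamp: 3' end CC has 2 G/C ✓

Meets all criteria.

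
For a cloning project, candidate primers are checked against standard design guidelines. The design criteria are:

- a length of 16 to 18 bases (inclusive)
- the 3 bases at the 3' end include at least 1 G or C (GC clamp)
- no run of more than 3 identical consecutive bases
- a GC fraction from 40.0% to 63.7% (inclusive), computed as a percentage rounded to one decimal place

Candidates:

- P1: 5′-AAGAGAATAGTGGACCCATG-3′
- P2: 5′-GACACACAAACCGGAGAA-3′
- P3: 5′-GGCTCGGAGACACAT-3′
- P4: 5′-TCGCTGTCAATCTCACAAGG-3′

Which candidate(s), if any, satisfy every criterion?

P2 only.

P1 (20 nt, A=8 T=3 G=6 C=3): length 20, outside 16–18 ✗; 3' end ATG has 1 G/C ✓; longest run = 3 ✓; GC 9/20 = 45.0% ✓ — fails.
P2 (18 nt, A=9 T=0 G=4 C=5): length 18 ✓; 3' end GAA has 1 G/C ✓; longest run = 3 ✓; GC 9/18 = 50.0% ✓ — passes.
P3 (15 nt, A=4 T=2 G=5 C=4): length 15, outside 16–18 ✗; 3' end CAT has 1 G/C ✓; longest run = 2 ✓; GC 9/15 = 60.0% ✓ — fails.
P4 (20 nt, A=5 T=5 G=4 C=6): length 20, outside 16–18 ✗; 3' end AGG has 2 G/C ✓; longest run = 2 ✓; GC 10/20 = 50.0% ✓ — fails.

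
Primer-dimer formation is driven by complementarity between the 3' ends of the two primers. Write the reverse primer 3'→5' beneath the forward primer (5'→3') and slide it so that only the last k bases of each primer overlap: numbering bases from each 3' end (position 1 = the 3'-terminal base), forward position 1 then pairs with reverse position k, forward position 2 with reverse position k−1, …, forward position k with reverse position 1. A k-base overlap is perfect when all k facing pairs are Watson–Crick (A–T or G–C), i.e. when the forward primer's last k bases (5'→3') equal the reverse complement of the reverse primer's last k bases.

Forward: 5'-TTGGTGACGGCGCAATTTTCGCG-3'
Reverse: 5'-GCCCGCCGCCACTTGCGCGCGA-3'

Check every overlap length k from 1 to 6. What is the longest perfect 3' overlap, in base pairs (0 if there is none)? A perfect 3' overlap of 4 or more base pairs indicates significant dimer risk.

Last 6 bases (5'→3') — forward …TTCGCG, reverse …GCGCGA.
Reverse complement of the reverse primer's last 6 bases: TCGCGC; its first k bases are the reverse complement of the reverse primer's last k bases, so a perfect k-base overlap needs the forward primer's last k bases to equal them.
Comparing (forward last k vs required): k=1: G vs T ✗; k=2: CG vs TC ✗; k=3: GCG vs TCG ✗; k=4: CGCG vs TCGC ✗; k=5: TCGCG vs TCGCG ✓; k=6: TTCGCG vs TCGCGC ✗.
Only k = 5 is perfect, so the longest perfect 3' overlap is 5.

Longest perfect overlap: 5 complementary base pairs; significant dimer risk (threshold 4).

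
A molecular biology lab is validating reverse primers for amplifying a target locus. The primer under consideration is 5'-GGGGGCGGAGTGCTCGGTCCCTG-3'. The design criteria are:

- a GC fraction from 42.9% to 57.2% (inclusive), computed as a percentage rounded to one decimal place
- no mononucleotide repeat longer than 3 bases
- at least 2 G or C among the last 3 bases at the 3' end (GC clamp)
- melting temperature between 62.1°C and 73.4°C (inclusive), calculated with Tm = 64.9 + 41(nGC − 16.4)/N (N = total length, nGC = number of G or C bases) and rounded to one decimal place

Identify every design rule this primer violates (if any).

Fails: GC content, homopolymer run.

Base counts: A=1, T=4, G=12, C=6 (length 23).
GC content: GC 18/23 = 78.3%, outside 42.9–57.2% ✗
homopolymer run: longest run = 5, exceeds 3 ✗
GC clamp: 3' end CTG has 2 G/C ✓
Tm: Tm = 64.9 + 41·(18 − 16.4)/23 = 67.8°C ✓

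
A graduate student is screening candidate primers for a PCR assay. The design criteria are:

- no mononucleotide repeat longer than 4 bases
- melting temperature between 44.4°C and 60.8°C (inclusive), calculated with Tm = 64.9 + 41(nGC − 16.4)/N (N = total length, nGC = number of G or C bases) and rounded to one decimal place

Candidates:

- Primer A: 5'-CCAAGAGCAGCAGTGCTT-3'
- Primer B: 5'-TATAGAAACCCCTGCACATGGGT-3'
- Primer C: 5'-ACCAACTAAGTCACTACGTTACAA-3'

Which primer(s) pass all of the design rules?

Primer A (18 nt, A=5 T=3 G=5 C=5): longest run = 2 ✓; Tm = 64.9 + 41·(10 − 16.4)/18 = 50.3°C ✓ — passes.
Primer B (23 nt, A=7 T=5 G=5 C=6): longest run = 4 ✓; Tm = 64.9 + 41·(11 − 16.4)/23 = 55.3°C ✓ — passes.
Primer C (24 nt, A=10 T=5 G=2 C=7): longest run = 2 ✓; Tm = 64.9 + 41·(9 − 16.4)/24 = 52.3°C ✓ — passes.

Primer A, Primer B and Primer C.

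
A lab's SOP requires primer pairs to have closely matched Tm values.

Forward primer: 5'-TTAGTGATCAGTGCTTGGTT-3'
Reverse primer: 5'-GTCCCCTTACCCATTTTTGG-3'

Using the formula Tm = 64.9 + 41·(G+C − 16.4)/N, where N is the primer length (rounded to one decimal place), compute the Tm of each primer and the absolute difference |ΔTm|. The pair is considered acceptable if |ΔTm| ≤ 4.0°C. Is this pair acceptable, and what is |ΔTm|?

|ΔTm| = 4.1°C; the pair is not acceptable.

Forward: G+C = 8, N = 20 → Tm = 64.9 + 41·(8 − 16.4)/20 = 47.7°C.
Reverse: G+C = 10, N = 20 → Tm = 64.9 + 41·(10 − 16.4)/20 = 51.8°C.
|ΔTm| = |47.7 − 51.8| = 4.1°C, > 4.0°C.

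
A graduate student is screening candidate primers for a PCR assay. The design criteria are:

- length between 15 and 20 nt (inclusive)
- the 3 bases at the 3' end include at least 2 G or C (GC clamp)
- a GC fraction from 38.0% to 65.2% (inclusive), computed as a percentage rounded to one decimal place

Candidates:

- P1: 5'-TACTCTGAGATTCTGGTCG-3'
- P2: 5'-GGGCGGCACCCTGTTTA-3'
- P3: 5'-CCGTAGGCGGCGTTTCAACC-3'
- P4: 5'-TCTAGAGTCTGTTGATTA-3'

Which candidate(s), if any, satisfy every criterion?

P1 (19 nt, A=3 T=7 G=5 C=4): length 19 ✓; 3' end TCG has 2 G/C ✓; GC 9/19 = 47.4% ✓ — passes.
P2 (17 nt, A=2 T=4 G=6 C=5): length 17 ✓; 3' end TTA has 0 G/C, need ≥2 ✗; GC 11/17 = 64.7% ✓ — fails.
P3 (20 nt, A=3 T=4 G=6 C=7): length 20 ✓; 3' end ACC has 2 G/C ✓; GC 13/20 = 65.0% ✓ — passes.
P4 (18 nt, A=4 T=8 G=4 C=2): length 18 ✓; 3' end TTA has 0 G/C, need ≥2 ✗; GC 6/18 = 33.3%, outside 38.0–65.2% ✗ — fails.

P1 and P3.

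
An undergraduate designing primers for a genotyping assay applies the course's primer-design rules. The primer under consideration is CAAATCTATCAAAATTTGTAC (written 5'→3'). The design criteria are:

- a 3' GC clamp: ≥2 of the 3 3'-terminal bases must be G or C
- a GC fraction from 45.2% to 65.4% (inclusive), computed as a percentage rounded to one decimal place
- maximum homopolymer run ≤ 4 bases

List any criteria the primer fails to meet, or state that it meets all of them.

Fails: GC clamp, GC content.

Base counts: A=9, T=7, G=1, C=4 (length 21).
GC clamp: 3' end TAC has 1 G/C, need ≥2 ✗
GC content: GC 5/21 = 23.8%, outside 45.2–65.4% ✗
homopolymer run: longest run = 4 ✓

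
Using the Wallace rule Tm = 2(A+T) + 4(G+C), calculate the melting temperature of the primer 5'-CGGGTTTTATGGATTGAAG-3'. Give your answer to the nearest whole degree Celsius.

54°C

Base counts: A=4, T=7, G=7, C=1 (length 19).
Tm = 2·(4+7) + 4·(7+1) = 2·11 + 4·8 = 22 + 32 = 54°C.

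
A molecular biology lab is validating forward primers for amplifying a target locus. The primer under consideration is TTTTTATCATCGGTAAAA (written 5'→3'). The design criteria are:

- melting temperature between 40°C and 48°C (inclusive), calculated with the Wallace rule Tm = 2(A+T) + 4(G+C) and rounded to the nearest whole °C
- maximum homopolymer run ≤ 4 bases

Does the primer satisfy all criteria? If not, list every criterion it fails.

Base counts: A=6, T=8, G=2, C=2 (length 18).
Tm: Tm = 2·14 + 4·4 = 44°C ✓
homopolymer run: longest run = 5, exceeds 4 ✗

Fails: homopolymer run.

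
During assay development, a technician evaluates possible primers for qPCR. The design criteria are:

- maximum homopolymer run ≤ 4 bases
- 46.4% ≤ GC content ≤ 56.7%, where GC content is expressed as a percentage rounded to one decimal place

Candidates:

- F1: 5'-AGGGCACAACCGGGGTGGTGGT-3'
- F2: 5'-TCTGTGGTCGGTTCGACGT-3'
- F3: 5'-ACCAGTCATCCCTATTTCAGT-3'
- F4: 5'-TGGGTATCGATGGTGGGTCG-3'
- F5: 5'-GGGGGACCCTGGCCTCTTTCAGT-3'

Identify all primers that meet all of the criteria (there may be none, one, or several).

F1 (22 nt, A=4 T=3 G=11 C=4): longest run = 4 ✓; GC 15/22 = 68.2%, outside 46.4–56.7% ✗ — fails.
F2 (19 nt, A=1 T=7 G=7 C=4): longest run = 2 ✓; GC 11/19 = 57.9%, outside 46.4–56.7% ✗ — fails.
F3 (21 nt, A=5 T=7 G=2 C=7): longest run = 3 ✓; GC 9/21 = 42.9%, outside 46.4–56.7% ✗ — fails.
F4 (20 nt, A=2 T=6 G=10 C=2): longest run = 3 ✓; GC 12/20 = 60.0%, outside 46.4–56.7% ✗ — fails.
F5 (23 nt, A=2 T=6 G=8 C=7): longest run = 5, exceeds 4 ✗; GC 15/23 = 65.2%, outside 46.4–56.7% ✗ — fails.

None of the candidates satisfy all criteria.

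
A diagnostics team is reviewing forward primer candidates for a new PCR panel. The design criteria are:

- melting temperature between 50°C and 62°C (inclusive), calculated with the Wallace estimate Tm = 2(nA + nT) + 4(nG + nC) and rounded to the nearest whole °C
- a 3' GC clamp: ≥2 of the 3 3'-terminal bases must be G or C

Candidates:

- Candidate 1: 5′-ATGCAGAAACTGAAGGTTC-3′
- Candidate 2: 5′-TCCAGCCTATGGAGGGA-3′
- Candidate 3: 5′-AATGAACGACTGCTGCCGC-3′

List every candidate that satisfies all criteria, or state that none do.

Candidate 2 and Candidate 3.

Candidate 1 (19 nt, A=7 T=4 G=5 C=3): Tm = 2·11 + 4·8 = 54°C ✓; 3' end TTC has 1 G/C, need ≥2 ✗ — fails.
Candidate 2 (17 nt, A=4 T=3 G=6 C=4): Tm = 2·7 + 4·10 = 54°C ✓; 3' end GGA has 2 G/C ✓ — passes.
Candidate 3 (19 nt, A=5 T=3 G=5 C=6): Tm = 2·8 + 4·11 = 60°C ✓; 3' end CGC has 3 G/C ✓ — passes.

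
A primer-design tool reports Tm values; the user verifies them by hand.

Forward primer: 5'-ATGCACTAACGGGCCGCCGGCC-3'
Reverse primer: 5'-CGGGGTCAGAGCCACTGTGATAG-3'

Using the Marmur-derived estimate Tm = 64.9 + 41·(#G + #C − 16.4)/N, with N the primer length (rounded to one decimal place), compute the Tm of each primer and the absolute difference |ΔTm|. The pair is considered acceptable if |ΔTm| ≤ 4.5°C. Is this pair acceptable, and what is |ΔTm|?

Forward: G+C = 16, N = 22 → Tm = 64.9 + 41·(16 − 16.4)/22 = 64.2°C.
Reverse: G+C = 14, N = 23 → Tm = 64.9 + 41·(14 − 16.4)/23 = 60.6°C.
|ΔTm| = |64.2 − 60.6| = 3.6°C, ≤ 4.5°C.

|ΔTm| = 3.6°C; the pair is acceptable.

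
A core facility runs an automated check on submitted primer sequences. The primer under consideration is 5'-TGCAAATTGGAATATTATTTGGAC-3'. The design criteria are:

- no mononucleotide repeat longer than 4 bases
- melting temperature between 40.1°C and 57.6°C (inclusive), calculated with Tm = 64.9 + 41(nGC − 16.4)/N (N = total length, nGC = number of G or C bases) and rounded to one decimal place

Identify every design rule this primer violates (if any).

Meets all criteria.

Base counts: A=8, T=9, G=5, C=2 (length 24).
homopolymer run: longest run = 3 ✓
Tm: Tm = 64.9 + 41·(7 − 16.4)/24 = 48.8°C ✓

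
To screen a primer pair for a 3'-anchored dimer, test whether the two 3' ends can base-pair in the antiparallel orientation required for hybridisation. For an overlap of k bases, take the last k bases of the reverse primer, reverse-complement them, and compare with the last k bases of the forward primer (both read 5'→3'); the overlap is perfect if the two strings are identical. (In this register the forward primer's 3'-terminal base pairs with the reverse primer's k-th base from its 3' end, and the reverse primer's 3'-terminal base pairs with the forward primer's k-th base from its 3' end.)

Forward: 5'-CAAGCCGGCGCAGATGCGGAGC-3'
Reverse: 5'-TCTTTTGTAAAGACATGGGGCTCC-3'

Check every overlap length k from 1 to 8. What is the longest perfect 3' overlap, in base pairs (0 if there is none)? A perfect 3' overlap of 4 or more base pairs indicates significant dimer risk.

Longest perfect overlap: 5 complementary base pairs; significant dimer risk (threshold 4).

Last 8 bases (5'→3') — forward …TGCGGAGC, reverse …GGGGCTCC.
Reverse complement of the reverse primer's last 8 bases: GGAGCCCC; its first k bases are the reverse complement of the reverse primer's last k bases, so a perfect k-base overlap needs the forward primer's last k bases to equal them.
Comparing (forward last k vs required): k=1: C vs G ✗; k=2: GC vs GG ✗; k=3: AGC vs GGA ✗; k=4: GAGC vs GGAG ✗; k=5: GGAGC vs GGAGC ✓; k=6: CGGAGC vs GGAGCC ✗; k=7: GCGGAGC vs GGAGCCC ✗; k=8: TGCGGAGC vs GGAGCCCC ✗.
Only k = 5 is perfect, so the longest perfect 3' overlap is 5.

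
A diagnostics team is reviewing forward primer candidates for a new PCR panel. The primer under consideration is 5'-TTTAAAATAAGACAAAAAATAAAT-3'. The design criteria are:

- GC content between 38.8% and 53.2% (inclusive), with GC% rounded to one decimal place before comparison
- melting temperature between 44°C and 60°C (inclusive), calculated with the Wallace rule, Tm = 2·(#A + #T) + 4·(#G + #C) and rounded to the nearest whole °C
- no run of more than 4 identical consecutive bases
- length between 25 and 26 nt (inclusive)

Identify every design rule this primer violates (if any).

Base counts: A=16, T=6, G=1, C=1 (length 24).
GC content: GC 2/24 = 8.3%, outside 38.8–53.2% ✗
Tm: Tm = 2·22 + 4·2 = 52°C ✓
homopolymer run: longest run = 6, exceeds 4 ✗
length: length 24, outside 25–26 ✗

Fails: GC content, homopolymer run, length.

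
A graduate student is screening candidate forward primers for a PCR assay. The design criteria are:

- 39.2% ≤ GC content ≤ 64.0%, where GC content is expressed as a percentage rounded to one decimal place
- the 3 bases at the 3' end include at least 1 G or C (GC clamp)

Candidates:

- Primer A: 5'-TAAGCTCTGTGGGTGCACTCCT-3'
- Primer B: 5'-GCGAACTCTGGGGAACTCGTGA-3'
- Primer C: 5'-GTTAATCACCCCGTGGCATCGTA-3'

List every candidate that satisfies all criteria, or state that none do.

Primer A, Primer B and Primer C.

Primer A (22 nt, A=3 T=7 G=6 C=6): GC 12/22 = 54.5% ✓; 3' end CCT has 2 G/C ✓ — passes.
Primer B (22 nt, A=5 T=4 G=8 C=5): GC 13/22 = 59.1% ✓; 3' end TGA has 1 G/C ✓ — passes.
Primer C (23 nt, A=5 T=6 G=5 C=7): GC 12/23 = 52.2% ✓; 3' end GTA has 1 G/C ✓ — passes.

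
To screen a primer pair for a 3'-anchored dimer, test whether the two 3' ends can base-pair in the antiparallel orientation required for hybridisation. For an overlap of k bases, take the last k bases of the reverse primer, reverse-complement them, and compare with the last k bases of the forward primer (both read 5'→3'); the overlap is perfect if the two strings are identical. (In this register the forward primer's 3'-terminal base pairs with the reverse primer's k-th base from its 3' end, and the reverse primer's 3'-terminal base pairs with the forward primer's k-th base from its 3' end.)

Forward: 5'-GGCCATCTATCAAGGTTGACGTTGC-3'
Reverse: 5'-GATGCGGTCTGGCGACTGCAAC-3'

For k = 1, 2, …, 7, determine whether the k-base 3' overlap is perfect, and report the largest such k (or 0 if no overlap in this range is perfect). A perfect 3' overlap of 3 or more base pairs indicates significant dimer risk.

Longest perfect overlap: 5 complementary base pairs; significant dimer risk (threshold 3).

Last 7 bases (5'→3') — forward …ACGTTGC, reverse …CTGCAAC.
Reverse complement of the reverse primer's last 7 bases: GTTGCAG; its first k bases are the reverse complement of the reverse primer's last k bases, so a perfect k-base overlap needs the forward primer's last k bases to equal them.
Comparing (forward last k vs required): k=1: C vs G ✗; k=2: GC vs GT ✗; k=3: TGC vs GTT ✗; k=4: TTGC vs GTTG ✗; k=5: GTTGC vs GTTGC ✓; k=6: CGTTGC vs GTTGCA ✗; k=7: ACGTTGC vs GTTGCAG ✗.
Only k = 5 is perfect, so the longest perfect 3' overlap is 5.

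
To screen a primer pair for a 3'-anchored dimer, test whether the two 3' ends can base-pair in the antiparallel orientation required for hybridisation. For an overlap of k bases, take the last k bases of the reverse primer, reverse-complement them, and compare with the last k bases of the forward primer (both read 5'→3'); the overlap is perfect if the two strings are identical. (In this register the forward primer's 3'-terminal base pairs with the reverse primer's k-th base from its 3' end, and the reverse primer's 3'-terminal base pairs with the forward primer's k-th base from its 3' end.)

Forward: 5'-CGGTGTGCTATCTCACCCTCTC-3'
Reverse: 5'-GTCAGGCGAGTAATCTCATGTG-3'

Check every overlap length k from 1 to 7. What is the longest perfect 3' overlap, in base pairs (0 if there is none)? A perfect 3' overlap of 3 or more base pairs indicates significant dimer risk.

Longest perfect overlap: 1 complementary base pair; below the dimer-risk threshold (threshold 3).

Last 7 bases (5'→3') — forward …CCCTCTC, reverse …TCATGTG.
Reverse complement of the reverse primer's last 7 bases: CACATGA; its first k bases are the reverse complement of the reverse primer's last k bases, so a perfect k-base overlap needs the forward primer's last k bases to equal them.
Comparing (forward last k vs required): k=1: C vs C ✓; k=2: TC vs CA ✗; k=3: CTC vs CAC ✗; k=4: TCTC vs CACA ✗; k=5: CTCTC vs CACAT ✗; k=6: CCTCTC vs CACATG ✗; k=7: CCCTCTC vs CACATGA ✗.
Only k = 1 is perfect, so the longest perfect 3' overlap is 1.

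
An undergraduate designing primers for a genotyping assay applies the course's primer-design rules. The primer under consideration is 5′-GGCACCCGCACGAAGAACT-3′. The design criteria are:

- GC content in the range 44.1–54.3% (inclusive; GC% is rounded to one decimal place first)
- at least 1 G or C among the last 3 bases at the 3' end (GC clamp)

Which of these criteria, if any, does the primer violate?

Base counts: A=6, T=1, G=5, C=7 (length 19).
GC content: GC 12/19 = 63.2%, outside 44.1–54.3% ✗
GC clamp: 3' end ACT has 1 G/C ✓

Fails: GC content.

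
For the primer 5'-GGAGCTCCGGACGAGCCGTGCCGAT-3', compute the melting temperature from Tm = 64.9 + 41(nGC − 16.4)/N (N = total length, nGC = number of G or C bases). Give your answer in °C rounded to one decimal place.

67.5°C

Base counts: A=4, T=3, G=10, C=8; G+C = 18, N = 25.
Tm = 64.9 + 41·(18 − 16.4)/25 = 64.9 + 65.60/25 = 67.5°C.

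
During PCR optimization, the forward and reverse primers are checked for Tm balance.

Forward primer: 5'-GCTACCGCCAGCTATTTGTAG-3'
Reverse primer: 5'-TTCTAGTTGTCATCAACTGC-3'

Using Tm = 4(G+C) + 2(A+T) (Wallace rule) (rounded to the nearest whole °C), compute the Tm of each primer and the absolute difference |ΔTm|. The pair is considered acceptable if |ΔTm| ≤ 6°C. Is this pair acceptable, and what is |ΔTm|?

Forward: A=4 T=6 G=5 C=6 → Tm = 2·10 + 4·11 = 64°C.
Reverse: A=4 T=8 G=3 C=5 → Tm = 2·12 + 4·8 = 56°C.
|ΔTm| = |64 − 56| = 8°C, > 6°C.

|ΔTm| = 8°C; the pair is not acceptable.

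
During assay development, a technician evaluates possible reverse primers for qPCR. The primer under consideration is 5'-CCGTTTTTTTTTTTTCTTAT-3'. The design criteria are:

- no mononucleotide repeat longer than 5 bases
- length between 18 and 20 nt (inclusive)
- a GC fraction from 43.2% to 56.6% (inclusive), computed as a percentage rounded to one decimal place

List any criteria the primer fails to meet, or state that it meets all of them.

Fails: homopolymer run, GC content.

Base counts: A=1, T=15, G=1, C=3 (length 20).
homopolymer run: longest run = 12, exceeds 5 ✗
length: length 20 ✓
GC content: GC 4/20 = 20.0%, outside 43.2–56.6% ✗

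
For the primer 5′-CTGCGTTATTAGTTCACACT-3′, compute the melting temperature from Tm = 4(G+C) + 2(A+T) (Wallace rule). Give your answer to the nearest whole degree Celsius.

56°C

Base counts: A=4, T=8, G=3, C=5 (length 20).
Tm = 2·(4+8) + 4·(3+5) = 2·12 + 4·8 = 24 + 32 = 56°C.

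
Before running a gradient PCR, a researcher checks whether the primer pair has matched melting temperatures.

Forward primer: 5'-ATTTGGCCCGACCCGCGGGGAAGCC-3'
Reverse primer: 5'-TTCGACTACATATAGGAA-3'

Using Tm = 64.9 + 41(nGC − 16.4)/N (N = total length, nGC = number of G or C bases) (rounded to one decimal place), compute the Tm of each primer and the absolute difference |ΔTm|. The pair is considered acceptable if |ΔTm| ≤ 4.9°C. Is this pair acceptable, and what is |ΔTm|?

|ΔTm| = 26.3°C; the pair is not acceptable.

Forward: G+C = 18, N = 25 → Tm = 64.9 + 41·(18 − 16.4)/25 = 67.5°C.
Reverse: G+C = 6, N = 18 → Tm = 64.9 + 41·(6 − 16.4)/18 = 41.2°C.
|ΔTm| = |67.5 − 41.2| = 26.3°C, > 4.9°C.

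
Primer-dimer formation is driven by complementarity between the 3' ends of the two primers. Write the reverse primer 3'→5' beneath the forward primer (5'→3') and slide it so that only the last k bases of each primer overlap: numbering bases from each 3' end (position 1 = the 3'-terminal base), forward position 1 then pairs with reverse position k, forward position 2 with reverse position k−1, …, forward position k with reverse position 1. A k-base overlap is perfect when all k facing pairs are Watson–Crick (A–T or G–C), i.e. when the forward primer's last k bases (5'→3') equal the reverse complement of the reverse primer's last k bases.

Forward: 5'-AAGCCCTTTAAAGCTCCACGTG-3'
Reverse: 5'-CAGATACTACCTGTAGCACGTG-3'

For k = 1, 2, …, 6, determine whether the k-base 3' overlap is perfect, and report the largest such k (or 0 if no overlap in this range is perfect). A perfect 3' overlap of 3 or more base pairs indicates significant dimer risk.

Last 6 bases (5'→3') — forward …CACGTG, reverse …CACGTG.
Reverse complement of the reverse primer's last 6 bases: CACGTG; its first k bases are the reverse complement of the reverse primer's last k bases, so a perfect k-base overlap needs the forward primer's last k bases to equal them.
Comparing (forward last k vs required): k=1: G vs C ✗; k=2: TG vs CA ✗; k=3: GTG vs CAC ✗; k=4: CGTG vs CACG ✗; k=5: ACGTG vs CACGT ✗; k=6: CACGTG vs CACGTG ✓.
Only k = 6 is perfect, so the longest perfect 3' overlap is 6.

Longest perfect overlap: 6 complementary base pairs; significant dimer risk (threshold 3).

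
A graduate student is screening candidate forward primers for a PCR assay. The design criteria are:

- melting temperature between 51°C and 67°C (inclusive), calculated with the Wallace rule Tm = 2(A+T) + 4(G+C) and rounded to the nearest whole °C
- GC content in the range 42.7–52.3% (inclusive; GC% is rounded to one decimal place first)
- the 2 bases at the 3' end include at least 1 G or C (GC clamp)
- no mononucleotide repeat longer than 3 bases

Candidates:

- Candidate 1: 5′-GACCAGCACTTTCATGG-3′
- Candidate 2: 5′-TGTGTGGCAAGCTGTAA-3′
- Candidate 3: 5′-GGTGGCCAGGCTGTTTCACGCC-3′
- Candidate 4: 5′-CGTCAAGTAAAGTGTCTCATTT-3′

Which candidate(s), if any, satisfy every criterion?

Candidate 1 (17 nt, A=4 T=4 G=4 C=5): Tm = 2·8 + 4·9 = 52°C ✓; GC 9/17 = 52.9%, outside 42.7–52.3% ✗; 3' end GG has 2 G/C ✓; longest run = 3 ✓ — fails.
Candidate 2 (17 nt, A=4 T=5 G=6 C=2): Tm = 2·9 + 4·8 = 50°C, outside 51–67°C ✗; GC 8/17 = 47.1% ✓; 3' end AA has 0 G/C, need ≥1 ✗; longest run = 2 ✓ — fails.
Candidate 3 (22 nt, A=2 T=5 G=8 C=7): Tm = 2·7 + 4·15 = 74°C, outside 51–67°C ✗; GC 15/22 = 68.2%, outside 42.7–52.3% ✗; 3' end CC has 2 G/C ✓; longest run = 3 ✓ — fails.
Candidate 4 (22 nt, A=6 T=8 G=4 C=4): Tm = 2·14 + 4·8 = 60°C ✓; GC 8/22 = 36.4%, outside 42.7–52.3% ✗; 3' end TT has 0 G/C, need ≥1 ✗; longest run = 3 ✓ — fails.

None of the candidates satisfy all criteria.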